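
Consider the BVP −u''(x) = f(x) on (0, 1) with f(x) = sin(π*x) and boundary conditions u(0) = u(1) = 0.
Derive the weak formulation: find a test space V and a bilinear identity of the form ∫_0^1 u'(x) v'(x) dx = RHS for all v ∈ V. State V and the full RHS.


V = H^1_0(0, 1) (so v(0) = v(1) = 0); weak form: ∫_0^1 u'v' dx = ∫_0^1 (sin(π*x)) v dx for all v ∈ V.

Multiply both sides by a test function v and integrate from 0 to 1:
  ∫_0^1 −u''(x) v(x) dx = ∫_0^1 f(x) v(x) dx.
Integrate the LHS by parts once:
  ∫_0^1 −u'' v dx = −[u'(x) v(x)]_0^1 + ∫_0^1 u'(x) v'(x) dx.
Thus ∫_0^1 u'(x) v'(x) dx = ∫_0^1 f(x) v(x) dx + [u'(x) v(x)]_0^1.
Choose V so that boundary terms are either known or forced to vanish.
u is Dirichlet: u(0) = u(1) = 0. Let V = H^1_0(0, 1); then v(0) = v(1) = 0, and [u' v]_0^1 = 0.
Weak formulation: find u (satisfying any essential BC) such that ∫_0^1 u'(x) v'(x) dx = ∫_0^1 f v dx for all v ∈ V.
Substituting f(x) = sin(π*x), the right-hand side is ∫_0^1 (sin(π*x)) v dx.


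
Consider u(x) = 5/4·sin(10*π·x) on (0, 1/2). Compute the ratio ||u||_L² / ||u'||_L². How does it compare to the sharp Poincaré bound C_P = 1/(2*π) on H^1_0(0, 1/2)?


||u||_L² / ||u'||_L² = 1/(10*π) < C_P = 1/(2*π).

u(x) = 5/4·sin(10*π·x), so u'(x) = 25*π*cos(10*π*x)/2.
Writing u(x) = A·sin(kπx/L) with A = 5/4 and k = 5, use ∫_0^L sin²(kπx/L) dx = L/2 and ∫_0^L cos²(kπx/L) dx = L/2.
u² = 25/16·sin²(10*π·x) and (u')² = 625*π^2/4·cos²(10*π·x), and each of sin², cos² integrates to L/2 = 1/4 over (0, 1/2).
∫_0^1/2 u² dx = 25/64, so ||u||_L² = 5/8.
∫_0^1/2 (u')² dx = 625*π^2/16, so ||u'||_L² = 25*π/4.
Ratio ||u||_L² / ||u'||_L² = 1/(10*π).
Sharp Poincaré constant on H^1_0(0, 1/2) is C_P = L/π = 1/(2*π), achieved by sin(2*π·x).
This is the k = 5 harmonic; the ratio L/(kπ) is strictly less than C_P = L/π, consistent with the sharp inequality ||u||_L² ≤ C_P ||u'||_L².


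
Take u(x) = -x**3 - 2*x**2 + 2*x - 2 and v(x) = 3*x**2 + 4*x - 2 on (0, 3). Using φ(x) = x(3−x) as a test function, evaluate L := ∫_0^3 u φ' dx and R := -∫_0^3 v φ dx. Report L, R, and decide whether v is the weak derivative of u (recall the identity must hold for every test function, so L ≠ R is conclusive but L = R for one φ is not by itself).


LHS = 1089/20, RHS = -1089/20. No, v is not the weak derivative of u.

u(x) = -x**3 - 2*x**2 + 2*x - 2, classical derivative u'(x) = -3*x**2 - 4*x + 2.
φ(x) = x(3−x), so φ'(x) = 3 - 2*x.
Note φ(0) = φ(3) = 0, so the boundary term u·φ vanishes.
LHS = ∫_0^3 u(x) φ'(x) dx = ∫_0^3 (2*x^4 + x^3 - 10*x^2 + 10*x - 6) dx. Term by term:
  ∫_0^3 2*x^4 dx = 486/5;  ∫_0^3 x^3 dx = 81/4;  ∫_0^3 -10*x^2 dx = -90;
  ∫_0^3 10*x dx = 45;  ∫_0^3 -6 dx = -18.
Sum: 486/5 + 81/4 − 90 + 45 − 18 = 1089/20.
So LHS = 1089/20.
∫_0^3 v(x) φ(x) dx = ∫_0^3 (-3*x^4 + 5*x^3 + 14*x^2 - 6*x) dx. Term by term:
  ∫_0^3 -3*x^4 dx = -729/5;  ∫_0^3 5*x^3 dx = 405/4;  ∫_0^3 14*x^2 dx = 126;
  ∫_0^3 -6*x dx = -27.
Sum: -729/5 + 405/4 + 126 − 27 = 1089/20.
So RHS = -∫_0^3 v(x) φ(x) dx = -1089/20.
LHS − RHS = 1089/10 ≠ 0, so the identity fails.
(For a valid weak derivative the identity must hold for EVERY test function, in particular this one. The failure shows v is NOT the weak derivative of u.)
Correct weak derivative would be u'(x) = -3*x**2 - 4*x + 2.


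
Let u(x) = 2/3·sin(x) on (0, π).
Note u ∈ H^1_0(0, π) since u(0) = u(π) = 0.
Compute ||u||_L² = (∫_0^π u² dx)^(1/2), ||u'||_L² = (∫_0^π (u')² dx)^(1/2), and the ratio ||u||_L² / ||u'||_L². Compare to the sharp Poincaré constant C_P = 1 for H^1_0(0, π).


||u||_L² / ||u'||_L² = 1 = C_P.

u(x) = 2/3·sin(x), so u'(x) = 2*cos(x)/3.
Writing u(x) = A·sin(kπx/L) with A = 2/3 and k = 1, use ∫_0^L sin²(kπx/L) dx = L/2 and ∫_0^L cos²(kπx/L) dx = L/2.
u² = 4/9·sin²(x) and (u')² = 4/9·cos²(x), and each of sin², cos² integrates to L/2 = π/2 over (0, π).
∫_0^π u² dx = 2*π/9, so ||u||_L² = sqrt(2)*sqrt(π)/3.
∫_0^π (u')² dx = 2*π/9, so ||u'||_L² = sqrt(2)*sqrt(π)/3.
Ratio ||u||_L² / ||u'||_L² = 1.
Sharp Poincaré constant on H^1_0(0, π) is C_P = L/π = 1, achieved by sin(x).
This is the k = 1 eigenfunction (up to amplitude), so the ratio equals the sharp Poincaré constant exactly.


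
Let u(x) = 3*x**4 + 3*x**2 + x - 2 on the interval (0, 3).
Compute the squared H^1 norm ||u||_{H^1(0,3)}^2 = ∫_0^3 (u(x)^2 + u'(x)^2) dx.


||u||_{H^1}^2 = 5513307/70

The H^1 norm (squared) on an interval (0, L) is
  ||u||_{H^1}^2 = ∫_0^L u(x)^2 dx + ∫_0^L u'(x)^2 dx.
Compute u'(x) = 12*x**3 + 6*x + 1.
Then u(x)^2 = 9*x**8 + 18*x**6 + 6*x**5 - 3*x**4 + 6*x**3 - 11*x**2 - 4*x + 4 and u'(x)^2 = 144*x**6 + 144*x**4 + 24*x**3 + 36*x**2 + 12*x + 1.
Integrate each monomial from 0 to 3 using ∫_0^3 c·x^n dx = c·3^(n+1)/(n+1):
  ∫_0^3 u(x)^2 dx = ∫_0^3 (9*x^8 + 18*x^6 + 6*x^5 - 3*x^4 + 6*x^3 - 11*x^2 - 4*x + 4) dx. Term by term:
    ∫_0^3 9*x^8 dx = 19683;  ∫_0^3 18*x^6 dx = 39366/7;  ∫_0^3 6*x^5 dx = 729;
    ∫_0^3 -3*x^4 dx = -729/5;  ∫_0^3 6*x^3 dx = 243/2;  ∫_0^3 -11*x^2 dx = -99;
    ∫_0^3 -4*x dx = -18;  ∫_0^3 4 dx = 12.
  Sum: 19683 + 39366/7 + 729 − 729/5 + 243/2 − 99 − 18 + 12 = 1813449/70.
  ∫_0^3 u'(x)^2 dx = ∫_0^3 (144*x^6 + 144*x^4 + 24*x^3 + 36*x^2 + 12*x + 1) dx. Term by term:
    ∫_0^3 144*x^6 dx = 314928/7;  ∫_0^3 144*x^4 dx = 34992/5;  ∫_0^3 24*x^3 dx = 486;
    ∫_0^3 36*x^2 dx = 324;  ∫_0^3 12*x dx = 54;  ∫_0^3 1 dx = 3.
  Sum: 314928/7 + 34992/5 + 486 + 324 + 54 + 3 = 1849929/35.
Adding: ||u||_{H^1}^2 = 1813449/70 + 1849929/35 = 5513307/70.


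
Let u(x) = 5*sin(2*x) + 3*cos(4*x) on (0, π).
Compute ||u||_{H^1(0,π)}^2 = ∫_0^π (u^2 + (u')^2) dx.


||u||_{H^1(0,π)}^2 = 139*π

u'(x) = -12*sin(4*x) + 10*cos(2*x).
Expand u² and (u')² and integrate term by term on (0, π), using: for integers n ≥ 1, ∫_0^π sin²(nx) dx = ∫_0^π cos²(nx) dx = π/2; for n ≠ n', ∫_0^π sin(nx)sin(n'x) dx = ∫_0^π cos(nx)cos(n'x) dx = 0; and by product-to-sum, ∫_0^π sin(nx)cos(n'x) dx = ½∫_0^π [sin((n+n')x) + sin((n−n')x)] dx, which is 0 when n+n' is even and 2n/(n²−n'²) when n+n' is odd (it need not vanish on (0, π)).
  u² squared terms: (3)²·∫cos(4x)² dx = 9·π/2 = 9*π/2;  (5)²·∫sin(2x)² dx = 25·π/2 = 25*π/2.
  u² cross terms: 2·(3)·(5)·∫cos(4x)·sin(2x) dx = 30·(0) = 0.
  So ∫_0^π u² dx = 9*π/2 + 25*π/2 + 0 = 17*π.
  (u')² squared terms: (-12)²·∫sin(4x)² dx = 144·π/2 = 72*π;  (10)²·∫cos(2x)² dx = 100·π/2 = 50*π.
  (u')² cross terms: 2·(-12)·(10)·∫sin(4x)·cos(2x) dx = -240·(0) = 0.
  So ∫_0^π (u')² dx = 72*π + 50*π + 0 = 122*π.
||u||_{H^1}^2 = (17*π) + (122*π) = 139*π.


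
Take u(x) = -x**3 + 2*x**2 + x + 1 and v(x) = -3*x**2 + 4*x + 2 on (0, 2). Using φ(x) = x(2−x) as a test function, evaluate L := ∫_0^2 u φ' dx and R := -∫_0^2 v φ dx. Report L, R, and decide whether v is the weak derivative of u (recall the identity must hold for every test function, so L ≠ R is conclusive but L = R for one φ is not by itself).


LHS = -28/15, RHS = -16/5. No, v is not the weak derivative of u.

u(x) = -x**3 + 2*x**2 + x + 1, classical derivative u'(x) = -3*x**2 + 4*x + 1.
φ(x) = x(2−x), so φ'(x) = 2 - 2*x.
Note φ(0) = φ(2) = 0, so the boundary term u·φ vanishes.
LHS = ∫_0^2 u(x) φ'(x) dx = ∫_0^2 (2*x^4 - 6*x^3 + 2*x^2 + 2) dx. Term by term:
  ∫_0^2 2*x^4 dx = 64/5;  ∫_0^2 -6*x^3 dx = -24;  ∫_0^2 2*x^2 dx = 16/3;
  ∫_0^2 2 dx = 4.
Sum: 64/5 − 24 + 16/3 + 4 = -28/15.
So LHS = -28/15.
∫_0^2 v(x) φ(x) dx = ∫_0^2 (3*x^4 - 10*x^3 + 6*x^2 + 4*x) dx. Term by term:
  ∫_0^2 3*x^4 dx = 96/5;  ∫_0^2 -10*x^3 dx = -40;  ∫_0^2 6*x^2 dx = 16;
  ∫_0^2 4*x dx = 8.
Sum: 96/5 − 40 + 16 + 8 = 16/5.
So RHS = -∫_0^2 v(x) φ(x) dx = -16/5.
LHS − RHS = 4/3 ≠ 0, so the identity fails.
(For a valid weak derivative the identity must hold for EVERY test function, in particular this one. The failure shows v is NOT the weak derivative of u.)
Correct weak derivative would be u'(x) = -3*x**2 + 4*x + 1.


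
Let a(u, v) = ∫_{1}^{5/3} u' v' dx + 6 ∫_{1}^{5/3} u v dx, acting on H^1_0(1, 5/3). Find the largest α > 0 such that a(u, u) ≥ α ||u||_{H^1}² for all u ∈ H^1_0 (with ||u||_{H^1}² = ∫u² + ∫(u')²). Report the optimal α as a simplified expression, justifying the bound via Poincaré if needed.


α = 1

Coercivity of a(·,·) on H^1_0(1, 5/3) means a(u, u) ≥ α ||u||_{H^1}² for every u ∈ H^1_0.
The interval has length L = 2/3, and Poincaré/coercivity depend only on L. Here a(u, u) = ∫(u')² + (6)·∫u².
Here c = 6 ≥ 1, so a(u,u) = ∫(u')² + c∫u² ≥ ∫(u')² + ∫u² = ||u||_{H^1}², i.e. α = 1 works. No larger α is possible: a(u,u) ≥ α||u||_{H^1}² means (1−α)∫(u')² ≥ (α−c)∫u², and for the modes u_n = sin(nπ(x−x₀)/L) (x₀ the left endpoint) one has ∫u_n²/∫(u_n')² = (L/(nπ))² → 0, so a(u_n,u_n)/||u_n||_{H^1}² → 1. Hence the optimal constant is α = 1.
Therefore α = 1.


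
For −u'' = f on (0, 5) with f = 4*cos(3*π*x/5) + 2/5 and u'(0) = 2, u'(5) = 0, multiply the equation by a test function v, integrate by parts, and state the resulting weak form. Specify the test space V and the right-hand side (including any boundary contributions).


V = H^1(0, 5) (v unrestricted at boundary; u is determined up to an additive constant); weak form: ∫_0^5 u'v' dx = ∫_0^5 (4*cos(3*π*x/5) + 2/5) v dx − 2·v(0) for all v ∈ V.

Multiply both sides by a test function v and integrate from 0 to 5:
  ∫_0^5 −u''(x) v(x) dx = ∫_0^5 f(x) v(x) dx.
Integrate the LHS by parts once:
  ∫_0^5 −u'' v dx = −[u'(x) v(x)]_0^5 + ∫_0^5 u'(x) v'(x) dx.
Thus ∫_0^5 u'(x) v'(x) dx = ∫_0^5 f(x) v(x) dx + [u'(x) v(x)]_0^5.
Choose V so that boundary terms are either known or forced to vanish.
u has inhomogeneous Neumann u'(0) = 2, u'(5) = 0. [u' v]_0^5 = (0)·v(5) − (2)·v(0) = − 2·v(0). Take V = H^1(0, 5); boundary term becomes part of RHS.
Weak formulation: find u (satisfying any essential BC) such that ∫_0^5 u'(x) v'(x) dx = ∫_0^5 f v dx − 2·v(0) for all v ∈ V (Neumann data are natural BCs: they enter the RHS as boundary terms).
Substituting f(x) = 4*cos(3*π*x/5) + 2/5, the right-hand side is ∫_0^5 (4*cos(3*π*x/5) + 2/5) v dx − 2·v(0).
Compatibility check (pure Neumann): taking v ≡ 1 ∈ V gives 0 = ∫_0^5 f dx + (0) − (2), i.e. ∫_0^5 f dx must equal u'(0) − u'(5) = 2. Indeed ∫_0^5 (4*cos(3*π*x/5) + 2/5) dx = 2, so the data are compatible. The solution is then unique only up to an additive constant (fix it e.g. by requiring ∫_0^5 u dx = 0).


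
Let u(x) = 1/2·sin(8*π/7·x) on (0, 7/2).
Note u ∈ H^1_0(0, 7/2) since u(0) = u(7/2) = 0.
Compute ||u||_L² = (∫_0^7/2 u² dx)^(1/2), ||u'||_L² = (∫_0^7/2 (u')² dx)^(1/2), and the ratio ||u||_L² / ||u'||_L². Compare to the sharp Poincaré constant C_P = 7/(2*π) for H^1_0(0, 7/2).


||u||_L² / ||u'||_L² = 7/(8*π) < C_P = 7/(2*π).

u(x) = 1/2·sin(8*π/7·x), so u'(x) = 4*π*cos(8*π*x/7)/7.
Writing u(x) = A·sin(kπx/L) with A = 1/2 and k = 4, use ∫_0^L sin²(kπx/L) dx = L/2 and ∫_0^L cos²(kπx/L) dx = L/2.
u² = 1/4·sin²(8*π/7·x) and (u')² = 16*π^2/49·cos²(8*π/7·x), and each of sin², cos² integrates to L/2 = 7/4 over (0, 7/2).
∫_0^7/2 u² dx = 7/16, so ||u||_L² = sqrt(7)/4.
∫_0^7/2 (u')² dx = 4*π^2/7, so ||u'||_L² = 2*sqrt(7)*π/7.
Ratio ||u||_L² / ||u'||_L² = 7/(8*π).
Sharp Poincaré constant on H^1_0(0, 7/2) is C_P = L/π = 7/(2*π), achieved by sin(2*π/7·x).
This is the k = 4 harmonic; the ratio L/(kπ) is strictly less than C_P = L/π, consistent with the sharp inequality ||u||_L² ≤ C_P ||u'||_L².


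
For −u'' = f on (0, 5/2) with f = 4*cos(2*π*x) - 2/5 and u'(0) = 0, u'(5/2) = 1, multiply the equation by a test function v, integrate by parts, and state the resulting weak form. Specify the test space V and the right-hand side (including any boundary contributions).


V = H^1(0, 5/2) (v unrestricted at boundary; u is determined up to an additive constant); weak form: ∫_0^5/2 u'v' dx = ∫_0^5/2 (4*cos(2*π*x) - 2/5) v dx + v(5/2) for all v ∈ V.

Multiply both sides by a test function v and integrate from 0 to 5/2:
  ∫_0^5/2 −u''(x) v(x) dx = ∫_0^5/2 f(x) v(x) dx.
Integrate the LHS by parts once:
  ∫_0^5/2 −u'' v dx = −[u'(x) v(x)]_0^5/2 + ∫_0^5/2 u'(x) v'(x) dx.
Thus ∫_0^5/2 u'(x) v'(x) dx = ∫_0^5/2 f(x) v(x) dx + [u'(x) v(x)]_0^5/2.
Choose V so that boundary terms are either known or forced to vanish.
u has inhomogeneous Neumann u'(0) = 0, u'(5/2) = 1. [u' v]_0^5/2 = (1)·v(5/2) − (0)·v(0) = v(5/2). Take V = H^1(0, 5/2); boundary term becomes part of RHS.
Weak formulation: find u (satisfying any essential BC) such that ∫_0^5/2 u'(x) v'(x) dx = ∫_0^5/2 f v dx + v(5/2) for all v ∈ V (Neumann data are natural BCs: they enter the RHS as boundary terms).
Substituting f(x) = 4*cos(2*π*x) - 2/5, the right-hand side is ∫_0^5/2 (4*cos(2*π*x) - 2/5) v dx + v(5/2).
Compatibility check (pure Neumann): taking v ≡ 1 ∈ V gives 0 = ∫_0^5/2 f dx + (1) − (0), i.e. ∫_0^5/2 f dx must equal u'(0) − u'(5/2) = -1. Indeed ∫_0^5/2 (4*cos(2*π*x) - 2/5) dx = -1, so the data are compatible. The solution is then unique only up to an additive constant (fix it e.g. by requiring ∫_0^5/2 u dx = 0).


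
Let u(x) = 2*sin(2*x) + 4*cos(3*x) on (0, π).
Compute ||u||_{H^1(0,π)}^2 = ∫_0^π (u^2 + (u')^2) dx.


||u||_{H^1(0,π)}^2 = -128 + 90*π

u'(x) = -12*sin(3*x) + 4*cos(2*x).
Expand u² and (u')² and integrate term by term on (0, π), using: for integers n ≥ 1, ∫_0^π sin²(nx) dx = ∫_0^π cos²(nx) dx = π/2; for n ≠ n', ∫_0^π sin(nx)sin(n'x) dx = ∫_0^π cos(nx)cos(n'x) dx = 0; and by product-to-sum, ∫_0^π sin(nx)cos(n'x) dx = ½∫_0^π [sin((n+n')x) + sin((n−n')x)] dx, which is 0 when n+n' is even and 2n/(n²−n'²) when n+n' is odd (it need not vanish on (0, π)).
  u² squared terms: (2)²·∫sin(2x)² dx = 4·π/2 = 2*π;  (4)²·∫cos(3x)² dx = 16·π/2 = 8*π.
  u² cross terms: 2·(2)·(4)·∫sin(2x)·cos(3x) dx = 16·(-4/5) = -64/5.
  So ∫_0^π u² dx = 2*π + 8*π − 64/5 = -64/5 + 10*π.
  (u')² squared terms: (-12)²·∫sin(3x)² dx = 144·π/2 = 72*π;  (4)²·∫cos(2x)² dx = 16·π/2 = 8*π.
  (u')² cross terms: 2·(-12)·(4)·∫sin(3x)·cos(2x) dx = -96·(6/5) = -576/5.
  So ∫_0^π (u')² dx = 72*π + 8*π − 576/5 = -576/5 + 80*π.
||u||_{H^1}^2 = (-64/5 + 10*π) + (-576/5 + 80*π) = -128 + 90*π.


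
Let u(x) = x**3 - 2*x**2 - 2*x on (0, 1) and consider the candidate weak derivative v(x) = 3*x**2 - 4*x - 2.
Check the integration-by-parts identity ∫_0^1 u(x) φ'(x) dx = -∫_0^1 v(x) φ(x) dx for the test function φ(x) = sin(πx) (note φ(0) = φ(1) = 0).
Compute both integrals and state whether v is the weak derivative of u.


LHS = 12/π^3 + 5/π, RHS = 12/π^3 + 5/π. Yes, v = u' weakly.

u(x) = x**3 - 2*x**2 - 2*x, classical derivative u'(x) = 3*x**2 - 4*x - 2.
φ(x) = sin(πx), so φ'(x) = π*cos(π*x).
Note φ(0) = φ(1) = 0, so the boundary term u·φ vanishes.
LHS = ∫_0^1 u(x) φ'(x) dx = ∫_0^1 (π*x^3*cos(π*x) - 2*π*x^2*cos(π*x) - 2*π*x*cos(π*x)) dx. Term by term:
  ∫_0^1 π*x^3*cos(π*x) dx = -3/π + 12/π^3;  ∫_0^1 -2*π*x*cos(π*x) dx = 4/π;  ∫_0^1 -2*π*x^2*cos(π*x) dx = 4/π.
Sum: -3/π + 12/π^3 + 4/π + 4/π = 12/π^3 + 5/π.
So LHS = 12/π^3 + 5/π.
∫_0^1 v(x) φ(x) dx = ∫_0^1 (3*x^2*sin(π*x) - 4*x*sin(π*x) - 2*sin(π*x)) dx. Term by term:
  ∫_0^1 -2*sin(π*x) dx = -4/π;  ∫_0^1 -4*x*sin(π*x) dx = -4/π;  ∫_0^1 3*x^2*sin(π*x) dx = -12/π^3 + 3/π.
Sum: -4/π − 4/π + -12/π^3 + 3/π = -5/π - 12/π^3.
So RHS = -∫_0^1 v(x) φ(x) dx = 12/π^3 + 5/π.
LHS = RHS, so the identity holds for this test φ.
Moreover u is smooth here and v(x) = u'(x) = 3*x**2 - 4*x - 2 pointwise, so the identity holds for every test function. Hence v is the weak derivative of u.


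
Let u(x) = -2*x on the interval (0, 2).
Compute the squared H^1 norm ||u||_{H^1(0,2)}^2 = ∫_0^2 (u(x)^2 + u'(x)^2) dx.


||u||_{H^1}^2 = 56/3

The H^1 norm (squared) on an interval (0, L) is
  ||u||_{H^1}^2 = ∫_0^L u(x)^2 dx + ∫_0^L u'(x)^2 dx.
Compute u'(x) = -2.
Then u(x)^2 = 4*x**2 and u'(x)^2 = 4.
Integrate each monomial from 0 to 2 using ∫_0^2 c·x^n dx = c·2^(n+1)/(n+1):
  ∫_0^2 u(x)^2 dx = ∫_0^2 (4*x^2) dx. Term by term:
    ∫_0^2 4*x^2 dx = 32/3.
  ∫_0^2 u'(x)^2 dx = ∫_0^2 (4) dx. Term by term:
    ∫_0^2 4 dx = 8.
Adding: ||u||_{H^1}^2 = 32/3 + 8 = 56/3.


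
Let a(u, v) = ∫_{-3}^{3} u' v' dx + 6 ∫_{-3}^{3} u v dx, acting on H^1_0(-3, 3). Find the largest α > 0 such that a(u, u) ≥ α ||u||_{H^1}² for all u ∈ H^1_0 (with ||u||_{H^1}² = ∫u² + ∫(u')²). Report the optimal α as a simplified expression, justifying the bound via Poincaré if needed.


α = 1

Coercivity of a(·,·) on H^1_0(-3, 3) means a(u, u) ≥ α ||u||_{H^1}² for every u ∈ H^1_0.
The interval has length L = 6, and Poincaré/coercivity depend only on L. Here a(u, u) = ∫(u')² + (6)·∫u².
Here c = 6 ≥ 1, so a(u,u) = ∫(u')² + c∫u² ≥ ∫(u')² + ∫u² = ||u||_{H^1}², i.e. α = 1 works. No larger α is possible: a(u,u) ≥ α||u||_{H^1}² means (1−α)∫(u')² ≥ (α−c)∫u², and for the modes u_n = sin(nπ(x−x₀)/L) (x₀ the left endpoint) one has ∫u_n²/∫(u_n')² = (L/(nπ))² → 0, so a(u_n,u_n)/||u_n||_{H^1}² → 1. Hence the optimal constant is α = 1.
Therefore α = 1.


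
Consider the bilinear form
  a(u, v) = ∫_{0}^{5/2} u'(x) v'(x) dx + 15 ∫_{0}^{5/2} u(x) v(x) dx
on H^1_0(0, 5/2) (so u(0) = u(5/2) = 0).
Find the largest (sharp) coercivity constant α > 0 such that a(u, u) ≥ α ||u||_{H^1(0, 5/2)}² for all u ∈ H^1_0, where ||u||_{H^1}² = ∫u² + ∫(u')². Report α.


α = 1

Coercivity of a(·,·) on H^1_0(0, 5/2) means a(u, u) ≥ α ||u||_{H^1}² for every u ∈ H^1_0.
The interval has length L = 5/2, and Poincaré/coercivity depend only on L. Here a(u, u) = ∫(u')² + (15)·∫u².
Here c = 15 ≥ 1, so a(u,u) = ∫(u')² + c∫u² ≥ ∫(u')² + ∫u² = ||u||_{H^1}², i.e. α = 1 works. No larger α is possible: a(u,u) ≥ α||u||_{H^1}² means (1−α)∫(u')² ≥ (α−c)∫u², and for the modes u_n = sin(nπ(x−x₀)/L) (x₀ the left endpoint) one has ∫u_n²/∫(u_n')² = (L/(nπ))² → 0, so a(u_n,u_n)/||u_n||_{H^1}² → 1. Hence the optimal constant is α = 1.
Therefore α = 1.


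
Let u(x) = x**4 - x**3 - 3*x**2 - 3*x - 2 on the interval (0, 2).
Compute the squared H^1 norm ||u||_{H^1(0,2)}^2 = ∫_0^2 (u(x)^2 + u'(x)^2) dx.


||u||_{H^1}^2 = 68302/315

The H^1 norm (squared) on an interval (0, L) is
  ||u||_{H^1}^2 = ∫_0^L u(x)^2 dx + ∫_0^L u'(x)^2 dx.
Compute u'(x) = 4*x**3 - 3*x**2 - 6*x - 3.
Then u(x)^2 = x**8 - 2*x**7 - 5*x**6 + 11*x**4 + 22*x**3 + 21*x**2 + 12*x + 4 and u'(x)^2 = 16*x**6 - 24*x**5 - 39*x**4 + 12*x**3 + 54*x**2 + 36*x + 9.
Integrate each monomial from 0 to 2 using ∫_0^2 c·x^n dx = c·2^(n+1)/(n+1):
  ∫_0^2 u(x)^2 dx = ∫_0^2 (x^8 - 2*x^7 - 5*x^6 + 11*x^4 + 22*x^3 + 21*x^2 + 12*x + 4) dx. Term by term:
    ∫_0^2 x^8 dx = 512/9;  ∫_0^2 -2*x^7 dx = -64;  ∫_0^2 -5*x^6 dx = -640/7;
    ∫_0^2 11*x^4 dx = 352/5;  ∫_0^2 22*x^3 dx = 88;  ∫_0^2 21*x^2 dx = 56;
    ∫_0^2 12*x dx = 24;  ∫_0^2 4 dx = 8.
  Sum: 512/9 − 64 − 640/7 + 352/5 + 88 + 56 + 24 + 8 = 46576/315.
  ∫_0^2 u'(x)^2 dx = ∫_0^2 (16*x^6 - 24*x^5 - 39*x^4 + 12*x^3 + 54*x^2 + 36*x + 9) dx. Term by term:
    ∫_0^2 16*x^6 dx = 2048/7;  ∫_0^2 -24*x^5 dx = -256;  ∫_0^2 -39*x^4 dx = -1248/5;
    ∫_0^2 12*x^3 dx = 48;  ∫_0^2 54*x^2 dx = 144;  ∫_0^2 36*x dx = 72;
    ∫_0^2 9 dx = 18.
  Sum: 2048/7 − 256 − 1248/5 + 48 + 144 + 72 + 18 = 2414/35.
Adding: ||u||_{H^1}^2 = 46576/315 + 2414/35 = 68302/315.


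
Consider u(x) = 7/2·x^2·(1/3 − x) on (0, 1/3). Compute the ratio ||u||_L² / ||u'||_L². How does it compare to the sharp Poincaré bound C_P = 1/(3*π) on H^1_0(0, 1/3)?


||u||_L² / ||u'||_L² = sqrt(14)/42 < C_P = 1/(3*π).

u(x) = 7/2·x^2·(1/3 − x), so u'(x) = 7*x*(2 - 9*x)/6.
u(x) = 7/2·x^2·(1/3 − x) vanishes at x = 0 and x = 1/3, so u ∈ H^1_0(0, 1/3). Differentiate via the product rule and integrate the resulting polynomials term by term.
  ∫_0^1/3 u² dx = ∫_0^1/3 (49*x^6/4 - 49*x^5/6 + 49*x^4/36) dx. Term by term:
    ∫_0^1/3 49*x^6/4 dx = 7/8748;  ∫_0^1/3 -49*x^5/6 dx = -49/26244;  ∫_0^1/3 49*x^4/36 dx = 49/43740.
  Sum: 7/8748 − 49/26244 + 49/43740 = 7/131220.
  ∫_0^1/3 (u')² dx = ∫_0^1/3 (441*x^4/4 - 49*x^3 + 49*x^2/9) dx. Term by term:
    ∫_0^1/3 441*x^4/4 dx = 49/540;  ∫_0^1/3 -49*x^3 dx = -49/324;  ∫_0^1/3 49*x^2/9 dx = 49/729.
  Sum: 49/540 − 49/324 + 49/729 = 49/7290.
∫_0^1/3 u² dx = 7/131220, so ||u||_L² = sqrt(35)/810.
∫_0^1/3 (u')² dx = 49/7290, so ||u'||_L² = 7*sqrt(10)/270.
Ratio ||u||_L² / ||u'||_L² = sqrt(14)/42.
Sharp Poincaré constant on H^1_0(0, 1/3) is C_P = L/π = 1/(3*π), achieved by sin(3*π·x).
A polynomial bump cannot attain the sharp Poincaré constant (only the first sine eigenfunction does), so the ratio is strictly less than C_P, consistent with ||u||_L² ≤ C_P ||u'||_L².


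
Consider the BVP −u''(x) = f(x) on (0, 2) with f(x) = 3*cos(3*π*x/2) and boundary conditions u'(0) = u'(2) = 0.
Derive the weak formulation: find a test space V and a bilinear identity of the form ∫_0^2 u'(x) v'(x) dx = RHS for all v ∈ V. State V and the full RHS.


V = H^1(0, 2) (no boundary constraint on v; u is determined up to an additive constant); weak form: ∫_0^2 u'v' dx = ∫_0^2 (3*cos(3*π*x/2)) v dx for all v ∈ V.

Multiply both sides by a test function v and integrate from 0 to 2:
  ∫_0^2 −u''(x) v(x) dx = ∫_0^2 f(x) v(x) dx.
Integrate the LHS by parts once:
  ∫_0^2 −u'' v dx = −[u'(x) v(x)]_0^2 + ∫_0^2 u'(x) v'(x) dx.
Thus ∫_0^2 u'(x) v'(x) dx = ∫_0^2 f(x) v(x) dx + [u'(x) v(x)]_0^2.
Choose V so that boundary terms are either known or forced to vanish.
u has homogeneous Neumann: u'(0) = u'(2) = 0. So [u' v]_0^2 = 0·v(2) − 0·v(0) = 0 for any v; take V = H^1(0, 2).
Weak formulation: find u (satisfying any essential BC) such that ∫_0^2 u'(x) v'(x) dx = ∫_0^2 f v dx for all v ∈ V (homogeneous Neumann, so boundary terms vanish).
Substituting f(x) = 3*cos(3*π*x/2), the right-hand side is ∫_0^2 (3*cos(3*π*x/2)) v dx.
Compatibility check (pure Neumann): taking v ≡ 1 ∈ V gives 0 = ∫_0^2 f dx + (0) − (0), i.e. ∫_0^2 f dx must equal u'(0) − u'(2) = 0. Indeed ∫_0^2 (3*cos(3*π*x/2)) dx = 0, so the data are compatible. The solution is then unique only up to an additive constant (fix it e.g. by requiring ∫_0^2 u dx = 0).


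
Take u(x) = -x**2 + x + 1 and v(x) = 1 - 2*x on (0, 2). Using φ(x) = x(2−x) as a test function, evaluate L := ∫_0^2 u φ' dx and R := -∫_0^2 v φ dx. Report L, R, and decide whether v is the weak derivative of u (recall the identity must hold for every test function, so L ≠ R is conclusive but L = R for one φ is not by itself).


LHS = 4/3, RHS = 4/3. Yes, v = u' weakly.

u(x) = -x**2 + x + 1, classical derivative u'(x) = 1 - 2*x.
φ(x) = x(2−x), so φ'(x) = 2 - 2*x.
Note φ(0) = φ(2) = 0, so the boundary term u·φ vanishes.
LHS = ∫_0^2 u(x) φ'(x) dx = ∫_0^2 (2*x^3 - 4*x^2 + 2) dx. Term by term:
  ∫_0^2 2*x^3 dx = 8;  ∫_0^2 -4*x^2 dx = -32/3;  ∫_0^2 2 dx = 4.
Sum: 8 − 32/3 + 4 = 4/3.
So LHS = 4/3.
∫_0^2 v(x) φ(x) dx = ∫_0^2 (2*x^3 - 5*x^2 + 2*x) dx. Term by term:
  ∫_0^2 2*x^3 dx = 8;  ∫_0^2 -5*x^2 dx = -40/3;  ∫_0^2 2*x dx = 4.
Sum: 8 − 40/3 + 4 = -4/3.
So RHS = -∫_0^2 v(x) φ(x) dx = 4/3.
LHS = RHS, so the identity holds for this test φ.
Moreover u is smooth here and v(x) = u'(x) = 1 - 2*x pointwise, so the identity holds for every test function. Hence v is the weak derivative of u.


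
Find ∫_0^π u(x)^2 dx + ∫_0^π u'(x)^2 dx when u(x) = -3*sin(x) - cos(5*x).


||u||_{H^1(0,π)}^2 = 22*π

u'(x) = 5*sin(5*x) - 3*cos(x).
Expand u² and (u')² and integrate term by term on (0, π), using: for integers n ≥ 1, ∫_0^π sin²(nx) dx = ∫_0^π cos²(nx) dx = π/2; for n ≠ n', ∫_0^π sin(nx)sin(n'x) dx = ∫_0^π cos(nx)cos(n'x) dx = 0; and by product-to-sum, ∫_0^π sin(nx)cos(n'x) dx = ½∫_0^π [sin((n+n')x) + sin((n−n')x)] dx, which is 0 when n+n' is even and 2n/(n²−n'²) when n+n' is odd (it need not vanish on (0, π)).
  u² squared terms: (-1)²·∫cos(5x)² dx = 1·π/2 = π/2;  (-3)²·∫sin(x)² dx = 9·π/2 = 9*π/2.
  u² cross terms: 2·(-1)·(-3)·∫cos(5x)·sin(x) dx = 6·(0) = 0.
  So ∫_0^π u² dx = π/2 + 9*π/2 + 0 = 5*π.
  (u')² squared terms: (-3)²·∫cos(x)² dx = 9·π/2 = 9*π/2;  (5)²·∫sin(5x)² dx = 25·π/2 = 25*π/2.
  (u')² cross terms: 2·(-3)·(5)·∫cos(x)·sin(5x) dx = -30·(0) = 0.
  So ∫_0^π (u')² dx = 9*π/2 + 25*π/2 + 0 = 17*π.
||u||_{H^1}^2 = (5*π) + (17*π) = 22*π.


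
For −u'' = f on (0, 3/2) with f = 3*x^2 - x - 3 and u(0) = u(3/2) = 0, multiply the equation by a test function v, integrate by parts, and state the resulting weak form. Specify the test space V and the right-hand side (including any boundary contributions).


V = H^1_0(0, 3/2) (so v(0) = v(3/2) = 0); weak form: ∫_0^3/2 u'v' dx = ∫_0^3/2 (3*x^2 - x - 3) v dx for all v ∈ V.

Multiply both sides by a test function v and integrate from 0 to 3/2:
  ∫_0^3/2 −u''(x) v(x) dx = ∫_0^3/2 f(x) v(x) dx.
Integrate the LHS by parts once:
  ∫_0^3/2 −u'' v dx = −[u'(x) v(x)]_0^3/2 + ∫_0^3/2 u'(x) v'(x) dx.
Thus ∫_0^3/2 u'(x) v'(x) dx = ∫_0^3/2 f(x) v(x) dx + [u'(x) v(x)]_0^3/2.
Choose V so that boundary terms are either known or forced to vanish.
u is Dirichlet: u(0) = u(3/2) = 0. Let V = H^1_0(0, 3/2); then v(0) = v(3/2) = 0, and [u' v]_0^3/2 = 0.
Weak formulation: find u (satisfying any essential BC) such that ∫_0^3/2 u'(x) v'(x) dx = ∫_0^3/2 f v dx for all v ∈ V.
Substituting f(x) = 3*x^2 - x - 3, the right-hand side is ∫_0^3/2 (3*x^2 - x - 3) v dx.


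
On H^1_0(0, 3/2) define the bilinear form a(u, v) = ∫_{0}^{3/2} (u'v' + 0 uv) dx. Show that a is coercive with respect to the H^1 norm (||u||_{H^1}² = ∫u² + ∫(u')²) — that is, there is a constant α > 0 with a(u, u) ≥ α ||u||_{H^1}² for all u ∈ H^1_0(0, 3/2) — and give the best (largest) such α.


α = 4*π^2/(9 + 4*π^2)

Coercivity of a(·,·) on H^1_0(0, 3/2) means a(u, u) ≥ α ||u||_{H^1}² for every u ∈ H^1_0.
The interval has length L = 3/2, and Poincaré/coercivity depend only on L. Here a(u, u) = ∫(u')² + (0)·∫u².
Here c = 0, so a(u,u) = ∫(u')² alone. The condition a(u,u) ≥ α||u||_{H^1}² reads (1−α)∫(u')² ≥ (α−c)∫u². Any admissible α is ≤ 1 (rapidly oscillating u have ∫u²/∫(u')² → 0), and α = 1 would force 0 ≥ (1−c)∫u², impossible since c < 1; so 1−α > 0. By the sharp Poincaré inequality on H^1_0 of an interval of length L, ∫(u')² ≥ (π/L)²∫u² with equality for the first sine mode sin(π(x−x₀)/L) (x₀ the left endpoint), so the inequality holds for all u iff (1−α)(π/L)² ≥ α − c, i.e. α ≤ ((π/L)² + c)/((π/L)² + 1) = (1 + c(L/π)²)/(1 + (L/π)²). (Direct route, valid since c ≤ 0: Poincaré gives c∫u² ≥ c(L/π)²∫(u')², so a(u,u) ≥ (1 + c(L/π)²)∫(u')², while ||u||_{H^1}² ≤ (1 + (L/π)²)∫(u')²; dividing yields the same α.) With (π/L)² = 4*π^2/9 and c = 0, the largest admissible constant is α = ((π/L)² + c)/((π/L)² + 1).
Simplifying, α = 4*π^2/(9 + 4*π^2).


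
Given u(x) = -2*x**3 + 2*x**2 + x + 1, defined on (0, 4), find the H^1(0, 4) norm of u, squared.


||u||_{H^1}^2 = 890584/105

The H^1 norm (squared) on an interval (0, L) is
  ||u||_{H^1}^2 = ∫_0^L u(x)^2 dx + ∫_0^L u'(x)^2 dx.
Compute u'(x) = -6*x**2 + 4*x + 1.
Then u(x)^2 = 4*x**6 - 8*x**5 + 5*x**2 + 2*x + 1 and u'(x)^2 = 36*x**4 - 48*x**3 + 4*x**2 + 8*x + 1.
Integrate each monomial from 0 to 4 using ∫_0^4 c·x^n dx = c·4^(n+1)/(n+1):
  ∫_0^4 u(x)^2 dx = ∫_0^4 (4*x^6 - 8*x^5 + 5*x^2 + 2*x + 1) dx. Term by term:
    ∫_0^4 4*x^6 dx = 65536/7;  ∫_0^4 -8*x^5 dx = -16384/3;  ∫_0^4 5*x^2 dx = 320/3;
    ∫_0^4 2*x dx = 16;  ∫_0^4 1 dx = 4.
  Sum: 65536/7 − 16384/3 + 320/3 + 16 + 4 = 84580/21.
  ∫_0^4 u'(x)^2 dx = ∫_0^4 (36*x^4 - 48*x^3 + 4*x^2 + 8*x + 1) dx. Term by term:
    ∫_0^4 36*x^4 dx = 36864/5;  ∫_0^4 -48*x^3 dx = -3072;  ∫_0^4 4*x^2 dx = 256/3;
    ∫_0^4 8*x dx = 64;  ∫_0^4 1 dx = 4.
  Sum: 36864/5 − 3072 + 256/3 + 64 + 4 = 66812/15.
Adding: ||u||_{H^1}^2 = 84580/21 + 66812/15 = 890584/105.


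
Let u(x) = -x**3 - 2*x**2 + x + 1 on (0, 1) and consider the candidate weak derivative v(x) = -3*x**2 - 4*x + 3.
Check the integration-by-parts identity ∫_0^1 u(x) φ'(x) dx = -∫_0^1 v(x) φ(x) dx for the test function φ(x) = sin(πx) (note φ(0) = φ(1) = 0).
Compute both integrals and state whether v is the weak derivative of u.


LHS = -12/π^3 + 5/π, RHS = (-12 + π^2)/π^3. No, v is not the weak derivative of u.

u(x) = -x**3 - 2*x**2 + x + 1, classical derivative u'(x) = -3*x**2 - 4*x + 1.
φ(x) = sin(πx), so φ'(x) = π*cos(π*x).
Note φ(0) = φ(1) = 0, so the boundary term u·φ vanishes.
LHS = ∫_0^1 u(x) φ'(x) dx = ∫_0^1 (-π*x^3*cos(π*x) - 2*π*x^2*cos(π*x) + π*x*cos(π*x) + π*cos(π*x)) dx. Term by term:
  ∫_0^1 π*cos(π*x) dx = 0;  ∫_0^1 π*x*cos(π*x) dx = -2/π;  ∫_0^1 -π*x^3*cos(π*x) dx = -12/π^3 + 3/π;
  ∫_0^1 -2*π*x^2*cos(π*x) dx = 4/π.
Sum: 0 − 2/π + -12/π^3 + 3/π + 4/π = -12/π^3 + 5/π.
So LHS = -12/π^3 + 5/π.
∫_0^1 v(x) φ(x) dx = ∫_0^1 (-3*x^2*sin(π*x) - 4*x*sin(π*x) + 3*sin(π*x)) dx. Term by term:
  ∫_0^1 3*sin(π*x) dx = 6/π;  ∫_0^1 -4*x*sin(π*x) dx = -4/π;  ∫_0^1 -3*x^2*sin(π*x) dx = -3/π + 12/π^3.
Sum: 6/π − 4/π + -3/π + 12/π^3 = (12 - π^2)/π^3.
So RHS = -∫_0^1 v(x) φ(x) dx = (-12 + π^2)/π^3.
LHS − RHS = 4/π ≠ 0, so the identity fails.
(For a valid weak derivative the identity must hold for EVERY test function, in particular this one. The failure shows v is NOT the weak derivative of u.)
Correct weak derivative would be u'(x) = -3*x**2 - 4*x + 1.


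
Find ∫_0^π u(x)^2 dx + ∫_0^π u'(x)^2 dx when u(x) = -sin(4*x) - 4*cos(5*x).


||u||_{H^1(0,π)}^2 = -1664/9 + 433*π/2

u'(x) = 20*sin(5*x) - 4*cos(4*x).
Expand u² and (u')² and integrate term by term on (0, π), using: for integers n ≥ 1, ∫_0^π sin²(nx) dx = ∫_0^π cos²(nx) dx = π/2; for n ≠ n', ∫_0^π sin(nx)sin(n'x) dx = ∫_0^π cos(nx)cos(n'x) dx = 0; and by product-to-sum, ∫_0^π sin(nx)cos(n'x) dx = ½∫_0^π [sin((n+n')x) + sin((n−n')x)] dx, which is 0 when n+n' is even and 2n/(n²−n'²) when n+n' is odd (it need not vanish on (0, π)).
  u² squared terms: (-1)²·∫sin(4x)² dx = 1·π/2 = π/2;  (-4)²·∫cos(5x)² dx = 16·π/2 = 8*π.
  u² cross terms: 2·(-1)·(-4)·∫sin(4x)·cos(5x) dx = 8·(-8/9) = -64/9.
  So ∫_0^π u² dx = π/2 + 8*π − 64/9 = -64/9 + 17*π/2.
  (u')² squared terms: (-4)²·∫cos(4x)² dx = 16·π/2 = 8*π;  (20)²·∫sin(5x)² dx = 400·π/2 = 200*π.
  (u')² cross terms: 2·(-4)·(20)·∫cos(4x)·sin(5x) dx = -160·(10/9) = -1600/9.
  So ∫_0^π (u')² dx = 8*π + 200*π − 1600/9 = -1600/9 + 208*π.
||u||_{H^1}^2 = (-64/9 + 17*π/2) + (-1600/9 + 208*π) = -1664/9 + 433*π/2.


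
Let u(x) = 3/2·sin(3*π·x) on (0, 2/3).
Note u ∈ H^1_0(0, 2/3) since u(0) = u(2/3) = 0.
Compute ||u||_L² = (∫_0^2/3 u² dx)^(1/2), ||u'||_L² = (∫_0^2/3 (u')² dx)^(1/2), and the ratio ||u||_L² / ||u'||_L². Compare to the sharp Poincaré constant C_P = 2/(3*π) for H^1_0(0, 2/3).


||u||_L² / ||u'||_L² = 1/(3*π) < C_P = 2/(3*π).

u(x) = 3/2·sin(3*π·x), so u'(x) = 9*π*cos(3*π*x)/2.
Writing u(x) = A·sin(kπx/L) with A = 3/2 and k = 2, use ∫_0^L sin²(kπx/L) dx = L/2 and ∫_0^L cos²(kπx/L) dx = L/2.
u² = 9/4·sin²(3*π·x) and (u')² = 81*π^2/4·cos²(3*π·x), and each of sin², cos² integrates to L/2 = 1/3 over (0, 2/3).
∫_0^2/3 u² dx = 3/4, so ||u||_L² = sqrt(3)/2.
∫_0^2/3 (u')² dx = 27*π^2/4, so ||u'||_L² = 3*sqrt(3)*π/2.
Ratio ||u||_L² / ||u'||_L² = 1/(3*π).
Sharp Poincaré constant on H^1_0(0, 2/3) is C_P = L/π = 2/(3*π), achieved by sin(3*π/2·x).
This is the k = 2 harmonic; the ratio L/(kπ) is strictly less than C_P = L/π, consistent with the sharp inequality ||u||_L² ≤ C_P ||u'||_L².


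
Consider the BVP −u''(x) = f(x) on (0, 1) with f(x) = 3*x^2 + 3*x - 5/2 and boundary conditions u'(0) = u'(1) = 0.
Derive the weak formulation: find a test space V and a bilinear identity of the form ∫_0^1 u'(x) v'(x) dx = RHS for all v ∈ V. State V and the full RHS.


V = H^1(0, 1) (no boundary constraint on v; u is determined up to an additive constant); weak form: ∫_0^1 u'v' dx = ∫_0^1 (3*x^2 + 3*x - 5/2) v dx for all v ∈ V.

Multiply both sides by a test function v and integrate from 0 to 1:
  ∫_0^1 −u''(x) v(x) dx = ∫_0^1 f(x) v(x) dx.
Integrate the LHS by parts once:
  ∫_0^1 −u'' v dx = −[u'(x) v(x)]_0^1 + ∫_0^1 u'(x) v'(x) dx.
Thus ∫_0^1 u'(x) v'(x) dx = ∫_0^1 f(x) v(x) dx + [u'(x) v(x)]_0^1.
Choose V so that boundary terms are either known or forced to vanish.
u has homogeneous Neumann: u'(0) = u'(1) = 0. So [u' v]_0^1 = 0·v(1) − 0·v(0) = 0 for any v; take V = H^1(0, 1).
Weak formulation: find u (satisfying any essential BC) such that ∫_0^1 u'(x) v'(x) dx = ∫_0^1 f v dx for all v ∈ V (homogeneous Neumann, so boundary terms vanish).
Substituting f(x) = 3*x^2 + 3*x - 5/2, the right-hand side is ∫_0^1 (3*x^2 + 3*x - 5/2) v dx.
Compatibility check (pure Neumann): taking v ≡ 1 ∈ V gives 0 = ∫_0^1 f dx + (0) − (0), i.e. ∫_0^1 f dx must equal u'(0) − u'(1) = 0. Indeed ∫_0^1 (3*x^2 + 3*x - 5/2) dx = 0, so the data are compatible. The solution is then unique only up to an additive constant (fix it e.g. by requiring ∫_0^1 u dx = 0).


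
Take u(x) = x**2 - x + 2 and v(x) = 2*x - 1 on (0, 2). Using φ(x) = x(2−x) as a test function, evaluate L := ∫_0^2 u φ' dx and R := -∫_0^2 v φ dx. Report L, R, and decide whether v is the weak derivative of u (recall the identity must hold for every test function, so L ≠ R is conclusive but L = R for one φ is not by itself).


LHS = -4/3, RHS = -4/3. Yes, v = u' weakly.

u(x) = x**2 - x + 2, classical derivative u'(x) = 2*x - 1.
φ(x) = x(2−x), so φ'(x) = 2 - 2*x.
Note φ(0) = φ(2) = 0, so the boundary term u·φ vanishes.
LHS = ∫_0^2 u(x) φ'(x) dx = ∫_0^2 (-2*x^3 + 4*x^2 - 6*x + 4) dx. Term by term:
  ∫_0^2 -2*x^3 dx = -8;  ∫_0^2 4*x^2 dx = 32/3;  ∫_0^2 -6*x dx = -12;
  ∫_0^2 4 dx = 8.
Sum: -8 + 32/3 − 12 + 8 = -4/3.
So LHS = -4/3.
∫_0^2 v(x) φ(x) dx = ∫_0^2 (-2*x^3 + 5*x^2 - 2*x) dx. Term by term:
  ∫_0^2 -2*x^3 dx = -8;  ∫_0^2 5*x^2 dx = 40/3;  ∫_0^2 -2*x dx = -4.
Sum: -8 + 40/3 − 4 = 4/3.
So RHS = -∫_0^2 v(x) φ(x) dx = -4/3.
LHS = RHS, so the identity holds for this test φ.
Moreover u is smooth here and v(x) = u'(x) = 2*x - 1 pointwise, so the identity holds for every test function. Hence v is the weak derivative of u.


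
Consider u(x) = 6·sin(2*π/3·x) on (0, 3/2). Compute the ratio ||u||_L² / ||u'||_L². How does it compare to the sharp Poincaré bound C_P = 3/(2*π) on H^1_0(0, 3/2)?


||u||_L² / ||u'||_L² = 3/(2*π) = C_P.

u(x) = 6·sin(2*π/3·x), so u'(x) = 4*π*cos(2*π*x/3).
Writing u(x) = A·sin(kπx/L) with A = 6 and k = 1, use ∫_0^L sin²(kπx/L) dx = L/2 and ∫_0^L cos²(kπx/L) dx = L/2.
u² = 36·sin²(2*π/3·x) and (u')² = 16*π^2·cos²(2*π/3·x), and each of sin², cos² integrates to L/2 = 3/4 over (0, 3/2).
∫_0^3/2 u² dx = 27, so ||u||_L² = 3*sqrt(3).
∫_0^3/2 (u')² dx = 12*π^2, so ||u'||_L² = 2*sqrt(3)*π.
Ratio ||u||_L² / ||u'||_L² = 3/(2*π).
Sharp Poincaré constant on H^1_0(0, 3/2) is C_P = L/π = 3/(2*π), achieved by sin(2*π/3·x).
This is the k = 1 eigenfunction (up to amplitude), so the ratio equals the sharp Poincaré constant exactly.


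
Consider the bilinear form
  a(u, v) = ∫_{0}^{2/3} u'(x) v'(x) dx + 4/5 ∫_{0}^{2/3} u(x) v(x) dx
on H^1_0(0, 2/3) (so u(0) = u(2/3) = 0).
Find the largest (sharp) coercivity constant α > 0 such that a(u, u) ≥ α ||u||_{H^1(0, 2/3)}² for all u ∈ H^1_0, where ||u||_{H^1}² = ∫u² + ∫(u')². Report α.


α = (16 + 45*π^2)/(5*(4 + 9*π^2))

Coercivity of a(·,·) on H^1_0(0, 2/3) means a(u, u) ≥ α ||u||_{H^1}² for every u ∈ H^1_0.
The interval has length L = 2/3, and Poincaré/coercivity depend only on L. Here a(u, u) = ∫(u')² + (4/5)·∫u².
Here 0 < c = 4/5 < 1. The condition a(u,u) ≥ α||u||_{H^1}² reads (1−α)∫(u')² ≥ (α−c)∫u². Any admissible α is ≤ 1 (rapidly oscillating u have ∫u²/∫(u')² → 0), and α = 1 would force 0 ≥ (1−c)∫u², impossible since c < 1; so 1−α > 0. By the sharp Poincaré inequality on H^1_0 of an interval of length L, ∫(u')² ≥ (π/L)²∫u² with equality for the first sine mode sin(π(x−x₀)/L) (x₀ the left endpoint), so the inequality holds for all u iff (1−α)(π/L)² ≥ α − c, i.e. α ≤ ((π/L)² + c)/((π/L)² + 1) = (1 + c(L/π)²)/(1 + (L/π)²). With (π/L)² = 9*π^2/4 and c = 4/5, the largest admissible constant is α = ((π/L)² + c)/((π/L)² + 1).
Simplifying, α = (16 + 45*π^2)/(5*(4 + 9*π^2)).


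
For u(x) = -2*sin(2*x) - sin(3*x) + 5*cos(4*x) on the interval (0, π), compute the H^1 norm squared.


||u||_{H^1(0,π)}^2 = 1020/7 + 455*π/2

u'(x) = -20*sin(4*x) - 4*cos(2*x) - 3*cos(3*x).
Expand u² and (u')² and integrate term by term on (0, π), using: for integers n ≥ 1, ∫_0^π sin²(nx) dx = ∫_0^π cos²(nx) dx = π/2; for n ≠ n', ∫_0^π sin(nx)sin(n'x) dx = ∫_0^π cos(nx)cos(n'x) dx = 0; and by product-to-sum, ∫_0^π sin(nx)cos(n'x) dx = ½∫_0^π [sin((n+n')x) + sin((n−n')x)] dx, which is 0 when n+n' is even and 2n/(n²−n'²) when n+n' is odd (it need not vanish on (0, π)).
  u² squared terms: (-1)²·∫sin(3x)² dx = 1·π/2 = π/2;  (-2)²·∫sin(2x)² dx = 4·π/2 = 2*π;  (5)²·∫cos(4x)² dx = 25·π/2 = 25*π/2.
  u² cross terms: 2·(-1)·(-2)·∫sin(3x)·sin(2x) dx = 4·(0) = 0;  2·(-1)·(5)·∫sin(3x)·cos(4x) dx = -10·(-6/7) = 60/7;  2·(-2)·(5)·∫sin(2x)·cos(4x) dx = -20·(0) = 0.
  So ∫_0^π u² dx = π/2 + 2*π + 25*π/2 + 0 + 60/7 + 0 = 60/7 + 15*π.
  (u')² squared terms: (-20)²·∫sin(4x)² dx = 400·π/2 = 200*π;  (-4)²·∫cos(2x)² dx = 16·π/2 = 8*π;  (-3)²·∫cos(3x)² dx = 9·π/2 = 9*π/2.
  (u')² cross terms: 2·(-20)·(-4)·∫sin(4x)·cos(2x) dx = 160·(0) = 0;  2·(-20)·(-3)·∫sin(4x)·cos(3x) dx = 120·(8/7) = 960/7;  2·(-4)·(-3)·∫cos(2x)·cos(3x) dx = 24·(0) = 0.
  So ∫_0^π (u')² dx = 200*π + 8*π + 9*π/2 + 0 + 960/7 + 0 = 960/7 + 425*π/2.
||u||_{H^1}^2 = (60/7 + 15*π) + (960/7 + 425*π/2) = 1020/7 + 455*π/2.


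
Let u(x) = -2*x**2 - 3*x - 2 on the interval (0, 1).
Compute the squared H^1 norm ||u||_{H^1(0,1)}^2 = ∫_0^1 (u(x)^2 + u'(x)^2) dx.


||u||_{H^1}^2 = 229/5

The H^1 norm (squared) on an interval (0, L) is
  ||u||_{H^1}^2 = ∫_0^L u(x)^2 dx + ∫_0^L u'(x)^2 dx.
Compute u'(x) = -4*x - 3.
Then u(x)^2 = 4*x**4 + 12*x**3 + 17*x**2 + 12*x + 4 and u'(x)^2 = 16*x**2 + 24*x + 9.
Integrate each monomial from 0 to 1 using ∫_0^1 c·x^n dx = c·1^(n+1)/(n+1):
  ∫_0^1 u(x)^2 dx = ∫_0^1 (4*x^4 + 12*x^3 + 17*x^2 + 12*x + 4) dx. Term by term:
    ∫_0^1 4*x^4 dx = 4/5;  ∫_0^1 12*x^3 dx = 3;  ∫_0^1 17*x^2 dx = 17/3;
    ∫_0^1 12*x dx = 6;  ∫_0^1 4 dx = 4.
  Sum: 4/5 + 3 + 17/3 + 6 + 4 = 292/15.
  ∫_0^1 u'(x)^2 dx = ∫_0^1 (16*x^2 + 24*x + 9) dx. Term by term:
    ∫_0^1 16*x^2 dx = 16/3;  ∫_0^1 24*x dx = 12;  ∫_0^1 9 dx = 9.
  Sum: 16/3 + 12 + 9 = 79/3.
Adding: ||u||_{H^1}^2 = 292/15 + 79/3 = 229/5.


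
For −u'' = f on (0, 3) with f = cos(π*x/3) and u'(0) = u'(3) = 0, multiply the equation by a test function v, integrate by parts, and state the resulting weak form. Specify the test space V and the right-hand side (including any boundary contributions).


V = H^1(0, 3) (no boundary constraint on v; u is determined up to an additive constant); weak form: ∫_0^3 u'v' dx = ∫_0^3 (cos(π*x/3)) v dx for all v ∈ V.

Multiply both sides by a test function v and integrate from 0 to 3:
  ∫_0^3 −u''(x) v(x) dx = ∫_0^3 f(x) v(x) dx.
Integrate the LHS by parts once:
  ∫_0^3 −u'' v dx = −[u'(x) v(x)]_0^3 + ∫_0^3 u'(x) v'(x) dx.
Thus ∫_0^3 u'(x) v'(x) dx = ∫_0^3 f(x) v(x) dx + [u'(x) v(x)]_0^3.
Choose V so that boundary terms are either known or forced to vanish.
u has homogeneous Neumann: u'(0) = u'(3) = 0. So [u' v]_0^3 = 0·v(3) − 0·v(0) = 0 for any v; take V = H^1(0, 3).
Weak formulation: find u (satisfying any essential BC) such that ∫_0^3 u'(x) v'(x) dx = ∫_0^3 f v dx for all v ∈ V (homogeneous Neumann, so boundary terms vanish).
Substituting f(x) = cos(π*x/3), the right-hand side is ∫_0^3 (cos(π*x/3)) v dx.
Compatibility check (pure Neumann): taking v ≡ 1 ∈ V gives 0 = ∫_0^3 f dx + (0) − (0), i.e. ∫_0^3 f dx must equal u'(0) − u'(3) = 0. Indeed ∫_0^3 (cos(π*x/3)) dx = 0, so the data are compatible. The solution is then unique only up to an additive constant (fix it e.g. by requiring ∫_0^3 u dx = 0).
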